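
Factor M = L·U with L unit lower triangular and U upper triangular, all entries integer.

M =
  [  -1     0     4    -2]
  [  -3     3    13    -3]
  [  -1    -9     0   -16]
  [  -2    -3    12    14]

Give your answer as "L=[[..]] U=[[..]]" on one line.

L=[[1,0,0,0],[3,1,0,0],[1,-3,1,0],[2,-1,-5,1]] U=[[-1,0,4,-2],[0,3,1,3],[0,0,-1,-5],[0,0,0,-4]]

  row1 -= 3·row0 → [0,3,1,3]
  row2 -= 1·row0 → [0,-9,-4,-14]
  row3 -= 2·row0 → [0,-3,4,18]
  row2 -= -3·row1 → [0,0,-1,-5]
  row3 -= -1·row1 → [0,0,5,21]
  row3 -= -5·row2 → [0,0,0,-4]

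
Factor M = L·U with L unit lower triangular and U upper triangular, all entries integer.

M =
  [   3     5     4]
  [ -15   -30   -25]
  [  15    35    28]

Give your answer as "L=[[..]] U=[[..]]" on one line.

L=[[1,0,0],[-5,1,0],[5,-2,1]] U=[[3,5,4],[0,-5,-5],[0,0,-2]]

  row1 -= -5·row0 → [0,-5,-5]
  row2 -= 5·row0 → [0,10,8]
  row2 -= -2·row1 → [0,0,-2]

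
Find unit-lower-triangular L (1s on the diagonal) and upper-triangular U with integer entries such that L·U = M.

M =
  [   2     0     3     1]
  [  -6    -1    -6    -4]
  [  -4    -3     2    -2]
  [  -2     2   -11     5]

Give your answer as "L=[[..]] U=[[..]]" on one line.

  R1 -= -3·R0 → [0,-1,3,-1]
  R2 -= -2·R0 → [0,-3,8,0]
  R3 -= -1·R0 → [0,2,-8,6]
  R2 -= 3·R1 → [0,0,-1,3]
  R3 -= -2·R1 → [0,0,-2,4]
  R3 -= 2·R2 → [0,0,0,-2]

L=[[1,0,0,0],[-3,1,0,0],[-2,3,1,0],[-1,-2,2,1]] U=[[2,0,3,1],[0,-1,3,-1],[0,0,-1,3],[0,0,0,-2]]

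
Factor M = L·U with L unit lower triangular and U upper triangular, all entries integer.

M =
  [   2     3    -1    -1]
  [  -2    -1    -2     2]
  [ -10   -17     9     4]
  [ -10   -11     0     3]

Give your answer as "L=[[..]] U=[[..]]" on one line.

  R1 -= -1·R0 → [0,2,-3,1]
  R2 -= -5·R0 → [0,-2,4,-1]
  R3 -= -5·R0 → [0,4,-5,-2]
  R2 -= -1·R1 → [0,0,1,0]
  R3 -= 2·R1 → [0,0,1,-4]
  R3 -= 1·R2 → [0,0,0,-4]

L=[[1,0,0,0],[-1,1,0,0],[-5,-1,1,0],[-5,2,1,1]] U=[[2,3,-1,-1],[0,2,-3,1],[0,0,1,0],[0,0,0,-4]]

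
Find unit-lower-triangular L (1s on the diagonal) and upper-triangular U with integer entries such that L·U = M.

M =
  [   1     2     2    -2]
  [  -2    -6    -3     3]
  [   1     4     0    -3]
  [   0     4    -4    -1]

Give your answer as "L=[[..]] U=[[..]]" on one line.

L=[[1,0,0,0],[-2,1,0,0],[1,-1,1,0],[0,-2,2,1]] U=[[1,2,2,-2],[0,-2,1,-1],[0,0,-1,-2],[0,0,0,1]]

  r1 -= -2·r0 → [0,-2,1,-1]
  r2 -= 1·r0 → [0,2,-2,-1]
  r3 -= 0·r0 → [0,4,-4,-1]
  r2 -= -1·r1 → [0,0,-1,-2]
  r3 -= -2·r1 → [0,0,-2,-3]
  r3 -= 2·r2 → [0,0,0,1]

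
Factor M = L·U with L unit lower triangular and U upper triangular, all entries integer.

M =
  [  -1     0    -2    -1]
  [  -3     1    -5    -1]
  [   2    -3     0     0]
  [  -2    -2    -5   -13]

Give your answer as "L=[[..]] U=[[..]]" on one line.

L=[[1,0,0,0],[3,1,0,0],[-2,-3,1,0],[2,-2,-1,1]] U=[[-1,0,-2,-1],[0,1,1,2],[0,0,-1,4],[0,0,0,-3]]

  row1 -= 3·row0 → [0,1,1,2]
  row2 -= -2·row0 → [0,-3,-4,-2]
  row3 -= 2·row0 → [0,-2,-1,-11]
  row2 -= -3·row1 → [0,0,-1,4]
  row3 -= -2·row1 → [0,0,1,-7]
  row3 -= -1·row2 → [0,0,0,-3]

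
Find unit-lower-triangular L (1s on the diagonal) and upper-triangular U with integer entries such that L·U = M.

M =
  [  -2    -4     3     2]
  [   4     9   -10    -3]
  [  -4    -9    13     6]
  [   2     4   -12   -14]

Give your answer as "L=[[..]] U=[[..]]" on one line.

L=[[1,0,0,0],[-2,1,0,0],[2,-1,1,0],[-1,0,-3,1]] U=[[-2,-4,3,2],[0,1,-4,1],[0,0,3,3],[0,0,0,-3]]

  row1 -= -2·row0 → [0,1,-4,1]
  row2 -= 2·row0 → [0,-1,7,2]
  row3 -= -1·row0 → [0,0,-9,-12]
  row2 -= -1·row1 → [0,0,3,3]
  row3 -= 0·row1 → [0,0,-9,-12]
  row3 -= -3·row2 → [0,0,0,-3]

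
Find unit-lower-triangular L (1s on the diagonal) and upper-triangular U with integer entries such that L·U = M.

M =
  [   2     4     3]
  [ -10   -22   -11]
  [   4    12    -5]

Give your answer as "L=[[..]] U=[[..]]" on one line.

L=[[1,0,0],[-5,1,0],[2,-2,1]] U=[[2,4,3],[0,-2,4],[0,0,-3]]

  R1 -= -5·R0 → [0,-2,4]
  R2 -= 2·R0 → [0,4,-11]
  R2 -= -2·R1 → [0,0,-3]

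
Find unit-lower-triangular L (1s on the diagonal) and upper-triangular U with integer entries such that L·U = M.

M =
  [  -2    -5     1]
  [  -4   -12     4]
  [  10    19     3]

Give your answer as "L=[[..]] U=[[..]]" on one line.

L=[[1,0,0],[2,1,0],[-5,3,1]] U=[[-2,-5,1],[0,-2,2],[0,0,2]]

  row1 -= 2·row0 → [0,-2,2]
  row2 -= -5·row0 → [0,-6,8]
  row2 -= 3·row1 → [0,0,2]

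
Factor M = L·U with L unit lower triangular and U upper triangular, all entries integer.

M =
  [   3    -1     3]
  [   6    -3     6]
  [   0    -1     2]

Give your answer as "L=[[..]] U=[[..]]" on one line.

L=[[1,0,0],[2,1,0],[0,1,1]] U=[[3,-1,3],[0,-1,0],[0,0,2]]

  row1 -= 2·row0 → [0,-1,0]
  row2 -= 0·row0 → [0,-1,2]
  row2 -= 1·row1 → [0,0,2]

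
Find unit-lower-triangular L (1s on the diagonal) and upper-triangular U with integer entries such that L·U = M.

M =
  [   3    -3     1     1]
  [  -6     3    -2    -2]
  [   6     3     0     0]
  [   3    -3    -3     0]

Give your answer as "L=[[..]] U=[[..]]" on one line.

L=[[1,0,0,0],[-2,1,0,0],[2,-3,1,0],[1,0,2,1]] U=[[3,-3,1,1],[0,-3,0,0],[0,0,-2,-2],[0,0,0,3]]

  r1 -= -2·r0 → [0,-3,0,0]
  r2 -= 2·r0 → [0,9,-2,-2]
  r3 -= 1·r0 → [0,0,-4,-1]
  r2 -= -3·r1 → [0,0,-2,-2]
  r3 -= 0·r1 → [0,0,-4,-1]
  r3 -= 2·r2 → [0,0,0,3]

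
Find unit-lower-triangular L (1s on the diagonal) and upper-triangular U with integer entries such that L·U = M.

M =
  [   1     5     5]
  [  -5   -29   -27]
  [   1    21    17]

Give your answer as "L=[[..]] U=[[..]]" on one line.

  r1 -= -5·r0 → [0,-4,-2]
  r2 -= 1·r0 → [0,16,12]
  r2 -= -4·r1 → [0,0,4]

L=[[1,0,0],[-5,1,0],[1,-4,1]] U=[[1,5,5],[0,-4,-2],[0,0,4]]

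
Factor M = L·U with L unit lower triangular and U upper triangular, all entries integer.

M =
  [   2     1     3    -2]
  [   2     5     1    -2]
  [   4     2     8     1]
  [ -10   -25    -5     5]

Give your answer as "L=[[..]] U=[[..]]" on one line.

  R1 -= 1·R0 → [0,4,-2,0]
  R2 -= 2·R0 → [0,0,2,5]
  R3 -= -5·R0 → [0,-20,10,-5]
  R2 -= 0·R1 → [0,0,2,5]
  R3 -= -5·R1 → [0,0,0,-5]
  R3 -= 0·R2 → [0,0,0,-5]

L=[[1,0,0,0],[1,1,0,0],[2,0,1,0],[-5,-5,0,1]] U=[[2,1,3,-2],[0,4,-2,0],[0,0,2,5],[0,0,0,-5]]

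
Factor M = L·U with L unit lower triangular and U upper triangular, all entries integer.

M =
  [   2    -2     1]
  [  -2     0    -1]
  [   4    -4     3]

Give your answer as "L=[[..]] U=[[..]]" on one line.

  r1 -= -1·r0 → [0,-2,0]
  r2 -= 2·r0 → [0,0,1]
  r2 -= 0·r1 → [0,0,1]

L=[[1,0,0],[-1,1,0],[2,0,1]] U=[[2,-2,1],[0,-2,0],[0,0,1]]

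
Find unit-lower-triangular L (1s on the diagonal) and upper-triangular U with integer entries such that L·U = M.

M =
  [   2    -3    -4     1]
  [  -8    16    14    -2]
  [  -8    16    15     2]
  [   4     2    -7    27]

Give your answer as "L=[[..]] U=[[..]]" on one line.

  r1 -= -4·r0 → [0,4,-2,2]
  r2 -= -4·r0 → [0,4,-1,6]
  r3 -= 2·r0 → [0,8,1,25]
  r2 -= 1·r1 → [0,0,1,4]
  r3 -= 2·r1 → [0,0,5,21]
  r3 -= 5·r2 → [0,0,0,1]

L=[[1,0,0,0],[-4,1,0,0],[-4,1,1,0],[2,2,5,1]] U=[[2,-3,-4,1],[0,4,-2,2],[0,0,1,4],[0,0,0,1]]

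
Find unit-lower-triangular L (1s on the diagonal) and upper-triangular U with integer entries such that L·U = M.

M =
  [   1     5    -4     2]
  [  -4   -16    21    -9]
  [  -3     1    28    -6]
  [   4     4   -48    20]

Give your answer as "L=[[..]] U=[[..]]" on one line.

L=[[1,0,0,0],[-4,1,0,0],[-3,4,1,0],[4,-4,3,1]] U=[[1,5,-4,2],[0,4,5,-1],[0,0,-4,4],[0,0,0,-4]]

  row1 -= -4·row0 → [0,4,5,-1]
  row2 -= -3·row0 → [0,16,16,0]
  row3 -= 4·row0 → [0,-16,-32,12]
  row2 -= 4·row1 → [0,0,-4,4]
  row3 -= -4·row1 → [0,0,-12,8]
  row3 -= 3·row2 → [0,0,0,-4]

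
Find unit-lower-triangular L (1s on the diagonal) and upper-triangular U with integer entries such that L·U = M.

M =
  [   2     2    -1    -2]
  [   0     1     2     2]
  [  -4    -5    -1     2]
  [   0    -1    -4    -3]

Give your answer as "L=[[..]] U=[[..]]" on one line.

  R1 -= 0·R0 → [0,1,2,2]
  R2 -= -2·R0 → [0,-1,-3,-2]
  R3 -= 0·R0 → [0,-1,-4,-3]
  R2 -= -1·R1 → [0,0,-1,0]
  R3 -= -1·R1 → [0,0,-2,-1]
  R3 -= 2·R2 → [0,0,0,-1]

L=[[1,0,0,0],[0,1,0,0],[-2,-1,1,0],[0,-1,2,1]] U=[[2,2,-1,-2],[0,1,2,2],[0,0,-1,0],[0,0,0,-1]]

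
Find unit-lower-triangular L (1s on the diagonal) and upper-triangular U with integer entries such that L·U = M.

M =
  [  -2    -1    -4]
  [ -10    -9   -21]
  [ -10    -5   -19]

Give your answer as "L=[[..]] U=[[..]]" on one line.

L=[[1,0,0],[5,1,0],[5,0,1]] U=[[-2,-1,-4],[0,-4,-1],[0,0,1]]

  r1 -= 5·r0 → [0,-4,-1]
  r2 -= 5·r0 → [0,0,1]
  r2 -= 0·r1 → [0,0,1]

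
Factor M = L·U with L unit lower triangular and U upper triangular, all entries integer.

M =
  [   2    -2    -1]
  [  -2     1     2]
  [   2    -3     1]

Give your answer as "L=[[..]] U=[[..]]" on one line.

L=[[1,0,0],[-1,1,0],[1,1,1]] U=[[2,-2,-1],[0,-1,1],[0,0,1]]

  R1 -= -1·R0 → [0,-1,1]
  R2 -= 1·R0 → [0,-1,2]
  R2 -= 1·R1 → [0,0,1]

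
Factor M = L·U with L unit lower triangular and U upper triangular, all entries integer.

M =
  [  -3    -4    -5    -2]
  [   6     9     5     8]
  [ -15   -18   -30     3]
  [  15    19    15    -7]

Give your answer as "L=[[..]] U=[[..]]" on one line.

  r1 -= -2·r0 → [0,1,-5,4]
  r2 -= 5·r0 → [0,2,-5,13]
  r3 -= -5·r0 → [0,-1,-10,-17]
  r2 -= 2·r1 → [0,0,5,5]
  r3 -= -1·r1 → [0,0,-15,-13]
  r3 -= -3·r2 → [0,0,0,2]

L=[[1,0,0,0],[-2,1,0,0],[5,2,1,0],[-5,-1,-3,1]] U=[[-3,-4,-5,-2],[0,1,-5,4],[0,0,5,5],[0,0,0,2]]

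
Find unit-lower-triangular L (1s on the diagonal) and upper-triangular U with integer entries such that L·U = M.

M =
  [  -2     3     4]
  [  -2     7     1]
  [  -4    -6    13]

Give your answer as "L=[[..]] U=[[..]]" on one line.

L=[[1,0,0],[1,1,0],[2,-3,1]] U=[[-2,3,4],[0,4,-3],[0,0,-4]]

  R1 -= 1·R0 → [0,4,-3]
  R2 -= 2·R0 → [0,-12,5]
  R2 -= -3·R1 → [0,0,-4]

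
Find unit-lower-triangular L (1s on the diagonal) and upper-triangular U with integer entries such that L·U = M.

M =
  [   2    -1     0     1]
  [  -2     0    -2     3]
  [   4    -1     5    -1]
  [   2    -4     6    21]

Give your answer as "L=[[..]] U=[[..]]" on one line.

L=[[1,0,0,0],[-1,1,0,0],[2,-1,1,0],[1,3,4,1]] U=[[2,-1,0,1],[0,-1,-2,4],[0,0,3,1],[0,0,0,4]]

  row1 -= -1·row0 → [0,-1,-2,4]
  row2 -= 2·row0 → [0,1,5,-3]
  row3 -= 1·row0 → [0,-3,6,20]
  row2 -= -1·row1 → [0,0,3,1]
  row3 -= 3·row1 → [0,0,12,8]
  row3 -= 4·row2 → [0,0,0,4]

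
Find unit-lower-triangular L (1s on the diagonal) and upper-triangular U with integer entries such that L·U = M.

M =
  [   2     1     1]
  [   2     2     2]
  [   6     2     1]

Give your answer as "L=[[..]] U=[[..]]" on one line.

  row1 -= 1·row0 → [0,1,1]
  row2 -= 3·row0 → [0,-1,-2]
  row2 -= -1·row1 → [0,0,-1]

L=[[1,0,0],[1,1,0],[3,-1,1]] U=[[2,1,1],[0,1,1],[0,0,-1]]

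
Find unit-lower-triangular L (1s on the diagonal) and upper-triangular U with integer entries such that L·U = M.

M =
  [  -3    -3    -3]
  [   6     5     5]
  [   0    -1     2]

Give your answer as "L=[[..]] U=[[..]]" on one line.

  row1 -= -2·row0 → [0,-1,-1]
  row2 -= 0·row0 → [0,-1,2]
  row2 -= 1·row1 → [0,0,3]

L=[[1,0,0],[-2,1,0],[0,1,1]] U=[[-3,-3,-3],[0,-1,-1],[0,0,3]]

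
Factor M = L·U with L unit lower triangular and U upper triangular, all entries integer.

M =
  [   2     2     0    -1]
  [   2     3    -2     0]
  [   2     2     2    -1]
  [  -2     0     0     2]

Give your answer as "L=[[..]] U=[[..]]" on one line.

L=[[1,0,0,0],[1,1,0,0],[1,0,1,0],[-1,2,2,1]] U=[[2,2,0,-1],[0,1,-2,1],[0,0,2,0],[0,0,0,-1]]

  row1 -= 1·row0 → [0,1,-2,1]
  row2 -= 1·row0 → [0,0,2,0]
  row3 -= -1·row0 → [0,2,0,1]
  row2 -= 0·row1 → [0,0,2,0]
  row3 -= 2·row1 → [0,0,4,-1]
  row3 -= 2·row2 → [0,0,0,-1]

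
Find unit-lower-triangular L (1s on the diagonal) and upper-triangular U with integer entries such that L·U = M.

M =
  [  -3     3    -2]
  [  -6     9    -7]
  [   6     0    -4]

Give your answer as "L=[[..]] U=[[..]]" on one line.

L=[[1,0,0],[2,1,0],[-2,2,1]] U=[[-3,3,-2],[0,3,-3],[0,0,-2]]

  row1 -= 2·row0 → [0,3,-3]
  row2 -= -2·row0 → [0,6,-8]
  row2 -= 2·row1 → [0,0,-2]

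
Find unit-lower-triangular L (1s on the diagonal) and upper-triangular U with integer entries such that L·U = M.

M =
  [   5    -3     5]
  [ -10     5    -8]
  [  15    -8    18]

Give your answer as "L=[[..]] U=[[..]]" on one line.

  r1 -= -2·r0 → [0,-1,2]
  r2 -= 3·r0 → [0,1,3]
  r2 -= -1·r1 → [0,0,5]

L=[[1,0,0],[-2,1,0],[3,-1,1]] U=[[5,-3,5],[0,-1,2],[0,0,5]]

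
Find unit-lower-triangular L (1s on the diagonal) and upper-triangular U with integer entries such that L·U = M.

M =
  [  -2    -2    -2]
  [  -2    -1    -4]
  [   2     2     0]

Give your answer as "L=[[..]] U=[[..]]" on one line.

L=[[1,0,0],[1,1,0],[-1,0,1]] U=[[-2,-2,-2],[0,1,-2],[0,0,-2]]

  row1 -= 1·row0 → [0,1,-2]
  row2 -= -1·row0 → [0,0,-2]
  row2 -= 0·row1 → [0,0,-2]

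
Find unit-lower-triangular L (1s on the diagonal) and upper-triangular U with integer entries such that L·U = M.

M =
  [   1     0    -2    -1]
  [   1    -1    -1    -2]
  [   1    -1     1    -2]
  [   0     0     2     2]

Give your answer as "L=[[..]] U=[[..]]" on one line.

  row1 -= 1·row0 → [0,-1,1,-1]
  row2 -= 1·row0 → [0,-1,3,-1]
  row3 -= 0·row0 → [0,0,2,2]
  row2 -= 1·row1 → [0,0,2,0]
  row3 -= 0·row1 → [0,0,2,2]
  row3 -= 1·row2 → [0,0,0,2]

L=[[1,0,0,0],[1,1,0,0],[1,1,1,0],[0,0,1,1]] U=[[1,0,-2,-1],[0,-1,1,-1],[0,0,2,0],[0,0,0,2]]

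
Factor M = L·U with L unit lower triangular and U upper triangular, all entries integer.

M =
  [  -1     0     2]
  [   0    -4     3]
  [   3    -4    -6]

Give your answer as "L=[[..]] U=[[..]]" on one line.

  R1 -= 0·R0 → [0,-4,3]
  R2 -= -3·R0 → [0,-4,0]
  R2 -= 1·R1 → [0,0,-3]

L=[[1,0,0],[0,1,0],[-3,1,1]] U=[[-1,0,2],[0,-4,3],[0,0,-3]]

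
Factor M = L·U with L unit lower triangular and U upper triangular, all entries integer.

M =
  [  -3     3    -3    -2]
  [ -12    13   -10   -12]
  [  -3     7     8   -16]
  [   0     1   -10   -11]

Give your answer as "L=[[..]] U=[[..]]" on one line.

L=[[1,0,0,0],[4,1,0,0],[1,4,1,0],[0,1,-4,1]] U=[[-3,3,-3,-2],[0,1,2,-4],[0,0,3,2],[0,0,0,1]]

  R1 -= 4·R0 → [0,1,2,-4]
  R2 -= 1·R0 → [0,4,11,-14]
  R3 -= 0·R0 → [0,1,-10,-11]
  R2 -= 4·R1 → [0,0,3,2]
  R3 -= 1·R1 → [0,0,-12,-7]
  R3 -= -4·R2 → [0,0,0,1]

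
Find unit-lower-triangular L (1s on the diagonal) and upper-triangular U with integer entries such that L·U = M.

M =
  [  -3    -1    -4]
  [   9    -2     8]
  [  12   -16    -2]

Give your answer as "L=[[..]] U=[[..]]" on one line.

L=[[1,0,0],[-3,1,0],[-4,4,1]] U=[[-3,-1,-4],[0,-5,-4],[0,0,-2]]

  R1 -= -3·R0 → [0,-5,-4]
  R2 -= -4·R0 → [0,-20,-18]
  R2 -= 4·R1 → [0,0,-2]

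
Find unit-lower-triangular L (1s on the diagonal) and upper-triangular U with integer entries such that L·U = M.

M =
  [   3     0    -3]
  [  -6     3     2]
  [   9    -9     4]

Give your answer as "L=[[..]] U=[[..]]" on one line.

  R1 -= -2·R0 → [0,3,-4]
  R2 -= 3·R0 → [0,-9,13]
  R2 -= -3·R1 → [0,0,1]

L=[[1,0,0],[-2,1,0],[3,-3,1]] U=[[3,0,-3],[0,3,-4],[0,0,1]]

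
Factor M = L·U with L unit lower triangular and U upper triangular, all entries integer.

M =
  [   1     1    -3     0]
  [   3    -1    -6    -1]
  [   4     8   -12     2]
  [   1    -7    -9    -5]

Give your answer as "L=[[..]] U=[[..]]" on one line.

  R1 -= 3·R0 → [0,-4,3,-1]
  R2 -= 4·R0 → [0,4,0,2]
  R3 -= 1·R0 → [0,-8,-6,-5]
  R2 -= -1·R1 → [0,0,3,1]
  R3 -= 2·R1 → [0,0,-12,-3]
  R3 -= -4·R2 → [0,0,0,1]

L=[[1,0,0,0],[3,1,0,0],[4,-1,1,0],[1,2,-4,1]] U=[[1,1,-3,0],[0,-4,3,-1],[0,0,3,1],[0,0,0,1]]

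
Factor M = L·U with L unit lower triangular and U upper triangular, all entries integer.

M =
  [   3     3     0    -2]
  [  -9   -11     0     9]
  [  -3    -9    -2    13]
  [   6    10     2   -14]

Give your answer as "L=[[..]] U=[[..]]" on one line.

L=[[1,0,0,0],[-3,1,0,0],[-1,3,1,0],[2,-2,-1,1]] U=[[3,3,0,-2],[0,-2,0,3],[0,0,-2,2],[0,0,0,-2]]

  r1 -= -3·r0 → [0,-2,0,3]
  r2 -= -1·r0 → [0,-6,-2,11]
  r3 -= 2·r0 → [0,4,2,-10]
  r2 -= 3·r1 → [0,0,-2,2]
  r3 -= -2·r1 → [0,0,2,-4]
  r3 -= -1·r2 → [0,0,0,-2]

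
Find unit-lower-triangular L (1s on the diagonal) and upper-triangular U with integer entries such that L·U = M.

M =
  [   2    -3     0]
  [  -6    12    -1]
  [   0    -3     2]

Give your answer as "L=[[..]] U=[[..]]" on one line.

L=[[1,0,0],[-3,1,0],[0,-1,1]] U=[[2,-3,0],[0,3,-1],[0,0,1]]

  row1 -= -3·row0 → [0,3,-1]
  row2 -= 0·row0 → [0,-3,2]
  row2 -= -1·row1 → [0,0,1]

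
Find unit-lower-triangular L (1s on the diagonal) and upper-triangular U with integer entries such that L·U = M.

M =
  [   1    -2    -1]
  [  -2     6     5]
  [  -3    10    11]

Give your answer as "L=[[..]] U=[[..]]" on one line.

  r1 -= -2·r0 → [0,2,3]
  r2 -= -3·r0 → [0,4,8]
  r2 -= 2·r1 → [0,0,2]

L=[[1,0,0],[-2,1,0],[-3,2,1]] U=[[1,-2,-1],[0,2,3],[0,0,2]]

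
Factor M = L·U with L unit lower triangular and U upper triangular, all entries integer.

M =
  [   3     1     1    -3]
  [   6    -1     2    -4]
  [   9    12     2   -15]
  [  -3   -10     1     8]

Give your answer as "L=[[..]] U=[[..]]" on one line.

  r1 -= 2·r0 → [0,-3,0,2]
  r2 -= 3·r0 → [0,9,-1,-6]
  r3 -= -1·r0 → [0,-9,2,5]
  r2 -= -3·r1 → [0,0,-1,0]
  r3 -= 3·r1 → [0,0,2,-1]
  r3 -= -2·r2 → [0,0,0,-1]

L=[[1,0,0,0],[2,1,0,0],[3,-3,1,0],[-1,3,-2,1]] U=[[3,1,1,-3],[0,-3,0,2],[0,0,-1,0],[0,0,0,-1]]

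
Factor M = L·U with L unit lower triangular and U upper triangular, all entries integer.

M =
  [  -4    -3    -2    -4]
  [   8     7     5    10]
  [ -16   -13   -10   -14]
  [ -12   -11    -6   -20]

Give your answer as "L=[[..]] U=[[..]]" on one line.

  row1 -= -2·row0 → [0,1,1,2]
  row2 -= 4·row0 → [0,-1,-2,2]
  row3 -= 3·row0 → [0,-2,0,-8]
  row2 -= -1·row1 → [0,0,-1,4]
  row3 -= -2·row1 → [0,0,2,-4]
  row3 -= -2·row2 → [0,0,0,4]

L=[[1,0,0,0],[-2,1,0,0],[4,-1,1,0],[3,-2,-2,1]] U=[[-4,-3,-2,-4],[0,1,1,2],[0,0,-1,4],[0,0,0,4]]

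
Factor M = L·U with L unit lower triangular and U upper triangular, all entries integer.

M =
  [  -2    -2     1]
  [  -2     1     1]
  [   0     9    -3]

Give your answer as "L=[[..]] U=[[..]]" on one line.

  r1 -= 1·r0 → [0,3,0]
  r2 -= 0·r0 → [0,9,-3]
  r2 -= 3·r1 → [0,0,-3]

L=[[1,0,0],[1,1,0],[0,3,1]] U=[[-2,-2,1],[0,3,0],[0,0,-3]]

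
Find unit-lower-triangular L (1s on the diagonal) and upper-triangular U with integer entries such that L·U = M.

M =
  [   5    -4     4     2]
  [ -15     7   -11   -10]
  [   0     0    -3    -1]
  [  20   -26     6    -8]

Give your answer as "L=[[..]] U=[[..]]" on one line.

L=[[1,0,0,0],[-3,1,0,0],[0,0,1,0],[4,2,4,1]] U=[[5,-4,4,2],[0,-5,1,-4],[0,0,-3,-1],[0,0,0,-4]]

  r1 -= -3·r0 → [0,-5,1,-4]
  r2 -= 0·r0 → [0,0,-3,-1]
  r3 -= 4·r0 → [0,-10,-10,-16]
  r2 -= 0·r1 → [0,0,-3,-1]
  r3 -= 2·r1 → [0,0,-12,-8]
  r3 -= 4·r2 → [0,0,0,-4]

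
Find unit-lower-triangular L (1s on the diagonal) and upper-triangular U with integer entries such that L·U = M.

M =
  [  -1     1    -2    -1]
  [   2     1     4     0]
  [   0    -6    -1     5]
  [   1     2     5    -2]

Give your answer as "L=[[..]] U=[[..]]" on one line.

L=[[1,0,0,0],[-2,1,0,0],[0,-2,1,0],[-1,1,-3,1]] U=[[-1,1,-2,-1],[0,3,0,-2],[0,0,-1,1],[0,0,0,2]]

  R1 -= -2·R0 → [0,3,0,-2]
  R2 -= 0·R0 → [0,-6,-1,5]
  R3 -= -1·R0 → [0,3,3,-3]
  R2 -= -2·R1 → [0,0,-1,1]
  R3 -= 1·R1 → [0,0,3,-1]
  R3 -= -3·R2 → [0,0,0,2]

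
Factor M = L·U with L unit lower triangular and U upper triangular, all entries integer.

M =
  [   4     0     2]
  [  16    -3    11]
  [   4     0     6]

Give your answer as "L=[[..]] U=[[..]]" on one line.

  r1 -= 4·r0 → [0,-3,3]
  r2 -= 1·r0 → [0,0,4]
  r2 -= 0·r1 → [0,0,4]

L=[[1,0,0],[4,1,0],[1,0,1]] U=[[4,0,2],[0,-3,3],[0,0,4]]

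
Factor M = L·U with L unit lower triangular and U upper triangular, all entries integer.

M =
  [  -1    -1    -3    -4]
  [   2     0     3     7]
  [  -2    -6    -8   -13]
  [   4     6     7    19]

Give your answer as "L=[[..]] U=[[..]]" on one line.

  r1 -= -2·r0 → [0,-2,-3,-1]
  r2 -= 2·r0 → [0,-4,-2,-5]
  r3 -= -4·r0 → [0,2,-5,3]
  r2 -= 2·r1 → [0,0,4,-3]
  r3 -= -1·r1 → [0,0,-8,2]
  r3 -= -2·r2 → [0,0,0,-4]

L=[[1,0,0,0],[-2,1,0,0],[2,2,1,0],[-4,-1,-2,1]] U=[[-1,-1,-3,-4],[0,-2,-3,-1],[0,0,4,-3],[0,0,0,-4]]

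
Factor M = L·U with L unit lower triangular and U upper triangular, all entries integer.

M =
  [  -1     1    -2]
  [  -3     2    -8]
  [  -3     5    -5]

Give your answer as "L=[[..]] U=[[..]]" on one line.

L=[[1,0,0],[3,1,0],[3,-2,1]] U=[[-1,1,-2],[0,-1,-2],[0,0,-3]]

  r1 -= 3·r0 → [0,-1,-2]
  r2 -= 3·r0 → [0,2,1]
  r2 -= -2·r1 → [0,0,-3]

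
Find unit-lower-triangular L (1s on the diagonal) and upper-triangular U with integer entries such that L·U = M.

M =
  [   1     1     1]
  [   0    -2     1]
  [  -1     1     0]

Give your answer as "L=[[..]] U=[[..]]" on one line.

  row1 -= 0·row0 → [0,-2,1]
  row2 -= -1·row0 → [0,2,1]
  row2 -= -1·row1 → [0,0,2]

L=[[1,0,0],[0,1,0],[-1,-1,1]] U=[[1,1,1],[0,-2,1],[0,0,2]]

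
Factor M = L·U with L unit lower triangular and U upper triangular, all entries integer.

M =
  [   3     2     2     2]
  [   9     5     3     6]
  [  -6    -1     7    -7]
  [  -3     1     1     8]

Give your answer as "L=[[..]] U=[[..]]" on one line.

  r1 -= 3·r0 → [0,-1,-3,0]
  r2 -= -2·r0 → [0,3,11,-3]
  r3 -= -1·r0 → [0,3,3,10]
  r2 -= -3·r1 → [0,0,2,-3]
  r3 -= -3·r1 → [0,0,-6,10]
  r3 -= -3·r2 → [0,0,0,1]

L=[[1,0,0,0],[3,1,0,0],[-2,-3,1,0],[-1,-3,-3,1]] U=[[3,2,2,2],[0,-1,-3,0],[0,0,2,-3],[0,0,0,1]]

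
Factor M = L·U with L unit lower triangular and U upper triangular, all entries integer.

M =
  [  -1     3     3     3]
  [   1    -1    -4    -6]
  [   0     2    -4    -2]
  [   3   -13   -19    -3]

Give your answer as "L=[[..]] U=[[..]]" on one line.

L=[[1,0,0,0],[-1,1,0,0],[0,1,1,0],[-3,-2,4,1]] U=[[-1,3,3,3],[0,2,-1,-3],[0,0,-3,1],[0,0,0,-4]]

  r1 -= -1·r0 → [0,2,-1,-3]
  r2 -= 0·r0 → [0,2,-4,-2]
  r3 -= -3·r0 → [0,-4,-10,6]
  r2 -= 1·r1 → [0,0,-3,1]
  r3 -= -2·r1 → [0,0,-12,0]
  r3 -= 4·r2 → [0,0,0,-4]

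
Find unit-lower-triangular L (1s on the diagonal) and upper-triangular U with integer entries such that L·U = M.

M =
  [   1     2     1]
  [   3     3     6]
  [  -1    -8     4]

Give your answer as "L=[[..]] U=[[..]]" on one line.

  row1 -= 3·row0 → [0,-3,3]
  row2 -= -1·row0 → [0,-6,5]
  row2 -= 2·row1 → [0,0,-1]

L=[[1,0,0],[3,1,0],[-1,2,1]] U=[[1,2,1],[0,-3,3],[0,0,-1]]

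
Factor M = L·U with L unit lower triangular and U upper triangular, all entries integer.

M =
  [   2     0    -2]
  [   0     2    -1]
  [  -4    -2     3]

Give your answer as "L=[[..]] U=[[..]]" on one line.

L=[[1,0,0],[0,1,0],[-2,-1,1]] U=[[2,0,-2],[0,2,-1],[0,0,-2]]

  row1 -= 0·row0 → [0,2,-1]
  row2 -= -2·row0 → [0,-2,-1]
  row2 -= -1·row1 → [0,0,-2]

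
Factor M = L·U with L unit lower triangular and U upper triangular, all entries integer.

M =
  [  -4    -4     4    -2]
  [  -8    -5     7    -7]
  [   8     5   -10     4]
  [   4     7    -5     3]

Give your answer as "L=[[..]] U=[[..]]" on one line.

L=[[1,0,0,0],[2,1,0,0],[-2,-1,1,0],[-1,1,0,1]] U=[[-4,-4,4,-2],[0,3,-1,-3],[0,0,-3,-3],[0,0,0,4]]

  row1 -= 2·row0 → [0,3,-1,-3]
  row2 -= -2·row0 → [0,-3,-2,0]
  row3 -= -1·row0 → [0,3,-1,1]
  row2 -= -1·row1 → [0,0,-3,-3]
  row3 -= 1·row1 → [0,0,0,4]
  row3 -= 0·row2 → [0,0,0,4]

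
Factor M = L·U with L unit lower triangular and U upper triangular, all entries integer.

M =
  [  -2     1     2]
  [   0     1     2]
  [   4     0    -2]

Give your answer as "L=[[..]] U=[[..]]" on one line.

L=[[1,0,0],[0,1,0],[-2,2,1]] U=[[-2,1,2],[0,1,2],[0,0,-2]]

  row1 -= 0·row0 → [0,1,2]
  row2 -= -2·row0 → [0,2,2]
  row2 -= 2·row1 → [0,0,-2]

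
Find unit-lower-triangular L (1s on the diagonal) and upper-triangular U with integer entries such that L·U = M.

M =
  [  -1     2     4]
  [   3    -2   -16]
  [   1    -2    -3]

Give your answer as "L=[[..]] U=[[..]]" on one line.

  row1 -= -3·row0 → [0,4,-4]
  row2 -= -1·row0 → [0,0,1]
  row2 -= 0·row1 → [0,0,1]

L=[[1,0,0],[-3,1,0],[-1,0,1]] U=[[-1,2,4],[0,4,-4],[0,0,1]]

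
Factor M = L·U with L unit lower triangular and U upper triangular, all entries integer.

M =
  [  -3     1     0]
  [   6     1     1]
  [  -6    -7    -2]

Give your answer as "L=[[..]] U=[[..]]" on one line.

L=[[1,0,0],[-2,1,0],[2,-3,1]] U=[[-3,1,0],[0,3,1],[0,0,1]]

  r1 -= -2·r0 → [0,3,1]
  r2 -= 2·r0 → [0,-9,-2]
  r2 -= -3·r1 → [0,0,1]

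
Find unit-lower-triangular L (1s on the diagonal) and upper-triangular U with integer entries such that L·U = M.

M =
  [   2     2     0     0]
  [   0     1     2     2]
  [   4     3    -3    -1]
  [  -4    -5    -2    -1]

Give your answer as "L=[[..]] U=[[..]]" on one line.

L=[[1,0,0,0],[0,1,0,0],[2,-1,1,0],[-2,-1,0,1]] U=[[2,2,0,0],[0,1,2,2],[0,0,-1,1],[0,0,0,1]]

  r1 -= 0·r0 → [0,1,2,2]
  r2 -= 2·r0 → [0,-1,-3,-1]
  r3 -= -2·r0 → [0,-1,-2,-1]
  r2 -= -1·r1 → [0,0,-1,1]
  r3 -= -1·r1 → [0,0,0,1]
  r3 -= 0·r2 → [0,0,0,1]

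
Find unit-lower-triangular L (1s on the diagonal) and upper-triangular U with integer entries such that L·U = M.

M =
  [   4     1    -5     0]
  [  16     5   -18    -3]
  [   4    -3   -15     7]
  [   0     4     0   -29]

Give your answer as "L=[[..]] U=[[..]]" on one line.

  row1 -= 4·row0 → [0,1,2,-3]
  row2 -= 1·row0 → [0,-4,-10,7]
  row3 -= 0·row0 → [0,4,0,-29]
  row2 -= -4·row1 → [0,0,-2,-5]
  row3 -= 4·row1 → [0,0,-8,-17]
  row3 -= 4·row2 → [0,0,0,3]

L=[[1,0,0,0],[4,1,0,0],[1,-4,1,0],[0,4,4,1]] U=[[4,1,-5,0],[0,1,2,-3],[0,0,-2,-5],[0,0,0,3]]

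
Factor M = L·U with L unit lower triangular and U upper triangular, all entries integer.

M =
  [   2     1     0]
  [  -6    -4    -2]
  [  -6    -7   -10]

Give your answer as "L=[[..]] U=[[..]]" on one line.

L=[[1,0,0],[-3,1,0],[-3,4,1]] U=[[2,1,0],[0,-1,-2],[0,0,-2]]

  r1 -= -3·r0 → [0,-1,-2]
  r2 -= -3·r0 → [0,-4,-10]
  r2 -= 4·r1 → [0,0,-2]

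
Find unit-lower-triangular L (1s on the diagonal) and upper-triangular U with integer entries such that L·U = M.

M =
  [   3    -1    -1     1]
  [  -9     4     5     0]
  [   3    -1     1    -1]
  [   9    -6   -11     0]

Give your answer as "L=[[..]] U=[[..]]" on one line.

  r1 -= -3·r0 → [0,1,2,3]
  r2 -= 1·r0 → [0,0,2,-2]
  r3 -= 3·r0 → [0,-3,-8,-3]
  r2 -= 0·r1 → [0,0,2,-2]
  r3 -= -3·r1 → [0,0,-2,6]
  r3 -= -1·r2 → [0,0,0,4]

L=[[1,0,0,0],[-3,1,0,0],[1,0,1,0],[3,-3,-1,1]] U=[[3,-1,-1,1],[0,1,2,3],[0,0,2,-2],[0,0,0,4]]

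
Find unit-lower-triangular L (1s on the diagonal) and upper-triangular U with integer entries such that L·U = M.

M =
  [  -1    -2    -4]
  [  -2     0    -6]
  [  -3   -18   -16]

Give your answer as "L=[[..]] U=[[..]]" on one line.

  r1 -= 2·r0 → [0,4,2]
  r2 -= 3·r0 → [0,-12,-4]
  r2 -= -3·r1 → [0,0,2]

L=[[1,0,0],[2,1,0],[3,-3,1]] U=[[-1,-2,-4],[0,4,2],[0,0,2]]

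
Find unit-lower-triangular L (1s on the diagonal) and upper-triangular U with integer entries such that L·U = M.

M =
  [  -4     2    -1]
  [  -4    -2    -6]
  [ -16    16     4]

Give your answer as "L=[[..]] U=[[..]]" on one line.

  r1 -= 1·r0 → [0,-4,-5]
  r2 -= 4·r0 → [0,8,8]
  r2 -= -2·r1 → [0,0,-2]

L=[[1,0,0],[1,1,0],[4,-2,1]] U=[[-4,2,-1],[0,-4,-5],[0,0,-2]]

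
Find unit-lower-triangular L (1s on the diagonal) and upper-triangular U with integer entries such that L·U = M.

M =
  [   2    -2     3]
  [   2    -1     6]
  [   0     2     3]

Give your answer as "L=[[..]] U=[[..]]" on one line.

  row1 -= 1·row0 → [0,1,3]
  row2 -= 0·row0 → [0,2,3]
  row2 -= 2·row1 → [0,0,-3]

L=[[1,0,0],[1,1,0],[0,2,1]] U=[[2,-2,3],[0,1,3],[0,0,-3]]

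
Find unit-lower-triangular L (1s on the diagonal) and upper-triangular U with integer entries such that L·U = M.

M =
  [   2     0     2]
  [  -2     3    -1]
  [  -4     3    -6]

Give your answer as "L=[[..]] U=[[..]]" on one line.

  row1 -= -1·row0 → [0,3,1]
  row2 -= -2·row0 → [0,3,-2]
  row2 -= 1·row1 → [0,0,-3]

L=[[1,0,0],[-1,1,0],[-2,1,1]] U=[[2,0,2],[0,3,1],[0,0,-3]]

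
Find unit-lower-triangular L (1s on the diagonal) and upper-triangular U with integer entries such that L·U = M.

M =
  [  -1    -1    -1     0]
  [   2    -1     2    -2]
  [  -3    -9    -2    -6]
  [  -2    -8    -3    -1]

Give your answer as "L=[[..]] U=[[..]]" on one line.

  R1 -= -2·R0 → [0,-3,0,-2]
  R2 -= 3·R0 → [0,-6,1,-6]
  R3 -= 2·R0 → [0,-6,-1,-1]
  R2 -= 2·R1 → [0,0,1,-2]
  R3 -= 2·R1 → [0,0,-1,3]
  R3 -= -1·R2 → [0,0,0,1]

L=[[1,0,0,0],[-2,1,0,0],[3,2,1,0],[2,2,-1,1]] U=[[-1,-1,-1,0],[0,-3,0,-2],[0,0,1,-2],[0,0,0,1]]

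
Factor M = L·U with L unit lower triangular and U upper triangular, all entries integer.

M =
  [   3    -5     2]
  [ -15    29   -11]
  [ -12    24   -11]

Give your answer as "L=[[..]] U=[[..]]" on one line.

L=[[1,0,0],[-5,1,0],[-4,1,1]] U=[[3,-5,2],[0,4,-1],[0,0,-2]]

  R1 -= -5·R0 → [0,4,-1]
  R2 -= -4·R0 → [0,4,-3]
  R2 -= 1·R1 → [0,0,-2]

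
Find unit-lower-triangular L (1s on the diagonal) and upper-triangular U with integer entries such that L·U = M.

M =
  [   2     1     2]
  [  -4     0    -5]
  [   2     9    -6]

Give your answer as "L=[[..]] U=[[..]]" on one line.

  r1 -= -2·r0 → [0,2,-1]
  r2 -= 1·r0 → [0,8,-8]
  r2 -= 4·r1 → [0,0,-4]

L=[[1,0,0],[-2,1,0],[1,4,1]] U=[[2,1,2],[0,2,-1],[0,0,-4]]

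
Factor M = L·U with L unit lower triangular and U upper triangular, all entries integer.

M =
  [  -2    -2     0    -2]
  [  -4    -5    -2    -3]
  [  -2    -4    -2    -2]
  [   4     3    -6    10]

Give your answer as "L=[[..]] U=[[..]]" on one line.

  R1 -= 2·R0 → [0,-1,-2,1]
  R2 -= 1·R0 → [0,-2,-2,0]
  R3 -= -2·R0 → [0,-1,-6,6]
  R2 -= 2·R1 → [0,0,2,-2]
  R3 -= 1·R1 → [0,0,-4,5]
  R3 -= -2·R2 → [0,0,0,1]

L=[[1,0,0,0],[2,1,0,0],[1,2,1,0],[-2,1,-2,1]] U=[[-2,-2,0,-2],[0,-1,-2,1],[0,0,2,-2],[0,0,0,1]]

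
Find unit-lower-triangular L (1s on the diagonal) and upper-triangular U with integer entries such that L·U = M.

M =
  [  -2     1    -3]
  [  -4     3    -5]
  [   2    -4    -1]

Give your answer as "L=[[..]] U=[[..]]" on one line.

  row1 -= 2·row0 → [0,1,1]
  row2 -= -1·row0 → [0,-3,-4]
  row2 -= -3·row1 → [0,0,-1]

L=[[1,0,0],[2,1,0],[-1,-3,1]] U=[[-2,1,-3],[0,1,1],[0,0,-1]]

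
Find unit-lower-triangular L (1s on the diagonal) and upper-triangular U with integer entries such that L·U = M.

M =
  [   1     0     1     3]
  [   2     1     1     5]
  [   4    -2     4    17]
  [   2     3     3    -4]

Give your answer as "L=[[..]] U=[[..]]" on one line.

  R1 -= 2·R0 → [0,1,-1,-1]
  R2 -= 4·R0 → [0,-2,0,5]
  R3 -= 2·R0 → [0,3,1,-10]
  R2 -= -2·R1 → [0,0,-2,3]
  R3 -= 3·R1 → [0,0,4,-7]
  R3 -= -2·R2 → [0,0,0,-1]

L=[[1,0,0,0],[2,1,0,0],[4,-2,1,0],[2,3,-2,1]] U=[[1,0,1,3],[0,1,-1,-1],[0,0,-2,3],[0,0,0,-1]]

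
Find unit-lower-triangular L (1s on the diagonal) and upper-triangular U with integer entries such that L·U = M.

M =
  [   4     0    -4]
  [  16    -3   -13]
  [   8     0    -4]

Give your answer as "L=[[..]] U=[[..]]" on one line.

  R1 -= 4·R0 → [0,-3,3]
  R2 -= 2·R0 → [0,0,4]
  R2 -= 0·R1 → [0,0,4]

L=[[1,0,0],[4,1,0],[2,0,1]] U=[[4,0,-4],[0,-3,3],[0,0,4]]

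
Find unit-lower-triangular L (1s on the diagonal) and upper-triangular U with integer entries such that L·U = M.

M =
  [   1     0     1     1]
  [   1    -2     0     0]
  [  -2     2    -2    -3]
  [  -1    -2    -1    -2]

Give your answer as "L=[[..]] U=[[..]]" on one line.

  R1 -= 1·R0 → [0,-2,-1,-1]
  R2 -= -2·R0 → [0,2,0,-1]
  R3 -= -1·R0 → [0,-2,0,-1]
  R2 -= -1·R1 → [0,0,-1,-2]
  R3 -= 1·R1 → [0,0,1,0]
  R3 -= -1·R2 → [0,0,0,-2]

L=[[1,0,0,0],[1,1,0,0],[-2,-1,1,0],[-1,1,-1,1]] U=[[1,0,1,1],[0,-2,-1,-1],[0,0,-1,-2],[0,0,0,-2]]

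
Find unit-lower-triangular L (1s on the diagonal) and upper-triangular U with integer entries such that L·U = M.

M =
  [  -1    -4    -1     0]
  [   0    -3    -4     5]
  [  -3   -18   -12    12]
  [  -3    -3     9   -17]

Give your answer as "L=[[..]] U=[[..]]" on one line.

L=[[1,0,0,0],[0,1,0,0],[3,2,1,0],[3,-3,0,1]] U=[[-1,-4,-1,0],[0,-3,-4,5],[0,0,-1,2],[0,0,0,-2]]

  R1 -= 0·R0 → [0,-3,-4,5]
  R2 -= 3·R0 → [0,-6,-9,12]
  R3 -= 3·R0 → [0,9,12,-17]
  R2 -= 2·R1 → [0,0,-1,2]
  R3 -= -3·R1 → [0,0,0,-2]
  R3 -= 0·R2 → [0,0,0,-2]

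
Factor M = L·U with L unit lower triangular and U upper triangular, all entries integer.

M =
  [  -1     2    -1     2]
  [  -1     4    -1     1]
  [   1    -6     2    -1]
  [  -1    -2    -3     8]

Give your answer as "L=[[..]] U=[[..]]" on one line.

L=[[1,0,0,0],[1,1,0,0],[-1,-2,1,0],[1,-2,-2,1]] U=[[-1,2,-1,2],[0,2,0,-1],[0,0,1,-1],[0,0,0,2]]

  R1 -= 1·R0 → [0,2,0,-1]
  R2 -= -1·R0 → [0,-4,1,1]
  R3 -= 1·R0 → [0,-4,-2,6]
  R2 -= -2·R1 → [0,0,1,-1]
  R3 -= -2·R1 → [0,0,-2,4]
  R3 -= -2·R2 → [0,0,0,2]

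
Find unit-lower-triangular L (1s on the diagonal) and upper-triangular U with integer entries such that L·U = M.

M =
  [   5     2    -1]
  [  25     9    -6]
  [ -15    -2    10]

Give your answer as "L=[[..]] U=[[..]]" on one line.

  r1 -= 5·r0 → [0,-1,-1]
  r2 -= -3·r0 → [0,4,7]
  r2 -= -4·r1 → [0,0,3]

L=[[1,0,0],[5,1,0],[-3,-4,1]] U=[[5,2,-1],[0,-1,-1],[0,0,3]]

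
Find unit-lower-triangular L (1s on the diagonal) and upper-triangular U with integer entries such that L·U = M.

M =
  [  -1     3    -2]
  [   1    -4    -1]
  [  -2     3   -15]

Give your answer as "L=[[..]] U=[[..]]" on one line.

L=[[1,0,0],[-1,1,0],[2,3,1]] U=[[-1,3,-2],[0,-1,-3],[0,0,-2]]

  R1 -= -1·R0 → [0,-1,-3]
  R2 -= 2·R0 → [0,-3,-11]
  R2 -= 3·R1 → [0,0,-2]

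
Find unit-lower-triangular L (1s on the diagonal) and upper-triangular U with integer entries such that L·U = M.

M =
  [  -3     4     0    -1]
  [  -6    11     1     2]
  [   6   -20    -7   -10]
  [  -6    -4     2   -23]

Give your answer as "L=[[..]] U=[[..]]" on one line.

  r1 -= 2·r0 → [0,3,1,4]
  r2 -= -2·r0 → [0,-12,-7,-12]
  r3 -= 2·r0 → [0,-12,2,-21]
  r2 -= -4·r1 → [0,0,-3,4]
  r3 -= -4·r1 → [0,0,6,-5]
  r3 -= -2·r2 → [0,0,0,3]

L=[[1,0,0,0],[2,1,0,0],[-2,-4,1,0],[2,-4,-2,1]] U=[[-3,4,0,-1],[0,3,1,4],[0,0,-3,4],[0,0,0,3]]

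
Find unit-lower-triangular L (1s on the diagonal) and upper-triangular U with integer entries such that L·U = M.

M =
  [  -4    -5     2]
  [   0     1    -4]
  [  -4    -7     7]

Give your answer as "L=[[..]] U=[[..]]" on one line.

L=[[1,0,0],[0,1,0],[1,-2,1]] U=[[-4,-5,2],[0,1,-4],[0,0,-3]]

  row1 -= 0·row0 → [0,1,-4]
  row2 -= 1·row0 → [0,-2,5]
  row2 -= -2·row1 → [0,0,-3]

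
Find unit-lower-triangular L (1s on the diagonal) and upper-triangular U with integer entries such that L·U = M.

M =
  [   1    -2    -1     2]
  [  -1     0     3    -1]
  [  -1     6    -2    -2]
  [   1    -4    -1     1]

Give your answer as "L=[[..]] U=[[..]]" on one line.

  R1 -= -1·R0 → [0,-2,2,1]
  R2 -= -1·R0 → [0,4,-3,0]
  R3 -= 1·R0 → [0,-2,0,-1]
  R2 -= -2·R1 → [0,0,1,2]
  R3 -= 1·R1 → [0,0,-2,-2]
  R3 -= -2·R2 → [0,0,0,2]

L=[[1,0,0,0],[-1,1,0,0],[-1,-2,1,0],[1,1,-2,1]] U=[[1,-2,-1,2],[0,-2,2,1],[0,0,1,2],[0,0,0,2]]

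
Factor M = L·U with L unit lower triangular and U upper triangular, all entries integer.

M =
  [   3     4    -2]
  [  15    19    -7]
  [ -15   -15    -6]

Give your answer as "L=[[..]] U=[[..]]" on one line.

L=[[1,0,0],[5,1,0],[-5,-5,1]] U=[[3,4,-2],[0,-1,3],[0,0,-1]]

  R1 -= 5·R0 → [0,-1,3]
  R2 -= -5·R0 → [0,5,-16]
  R2 -= -5·R1 → [0,0,-1]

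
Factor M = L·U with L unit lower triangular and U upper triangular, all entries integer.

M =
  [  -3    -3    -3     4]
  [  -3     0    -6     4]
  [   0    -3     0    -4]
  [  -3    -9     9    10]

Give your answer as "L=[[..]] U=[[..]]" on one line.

  r1 -= 1·r0 → [0,3,-3,0]
  r2 -= 0·r0 → [0,-3,0,-4]
  r3 -= 1·r0 → [0,-6,12,6]
  r2 -= -1·r1 → [0,0,-3,-4]
  r3 -= -2·r1 → [0,0,6,6]
  r3 -= -2·r2 → [0,0,0,-2]

L=[[1,0,0,0],[1,1,0,0],[0,-1,1,0],[1,-2,-2,1]] U=[[-3,-3,-3,4],[0,3,-3,0],[0,0,-3,-4],[0,0,0,-2]]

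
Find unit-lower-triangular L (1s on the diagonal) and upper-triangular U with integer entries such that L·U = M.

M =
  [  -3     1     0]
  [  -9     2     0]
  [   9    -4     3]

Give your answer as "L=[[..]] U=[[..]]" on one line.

  row1 -= 3·row0 → [0,-1,0]
  row2 -= -3·row0 → [0,-1,3]
  row2 -= 1·row1 → [0,0,3]

L=[[1,0,0],[3,1,0],[-3,1,1]] U=[[-3,1,0],[0,-1,0],[0,0,3]]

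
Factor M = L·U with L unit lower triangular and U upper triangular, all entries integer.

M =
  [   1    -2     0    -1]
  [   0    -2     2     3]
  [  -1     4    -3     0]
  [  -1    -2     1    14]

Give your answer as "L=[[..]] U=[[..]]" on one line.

  R1 -= 0·R0 → [0,-2,2,3]
  R2 -= -1·R0 → [0,2,-3,-1]
  R3 -= -1·R0 → [0,-4,1,13]
  R2 -= -1·R1 → [0,0,-1,2]
  R3 -= 2·R1 → [0,0,-3,7]
  R3 -= 3·R2 → [0,0,0,1]

L=[[1,0,0,0],[0,1,0,0],[-1,-1,1,0],[-1,2,3,1]] U=[[1,-2,0,-1],[0,-2,2,3],[0,0,-1,2],[0,0,0,1]]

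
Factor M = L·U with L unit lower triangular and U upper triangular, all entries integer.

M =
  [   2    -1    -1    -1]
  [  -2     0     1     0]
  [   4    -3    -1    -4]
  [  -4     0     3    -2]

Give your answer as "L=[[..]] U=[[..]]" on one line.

  r1 -= -1·r0 → [0,-1,0,-1]
  r2 -= 2·r0 → [0,-1,1,-2]
  r3 -= -2·r0 → [0,-2,1,-4]
  r2 -= 1·r1 → [0,0,1,-1]
  r3 -= 2·r1 → [0,0,1,-2]
  r3 -= 1·r2 → [0,0,0,-1]

L=[[1,0,0,0],[-1,1,0,0],[2,1,1,0],[-2,2,1,1]] U=[[2,-1,-1,-1],[0,-1,0,-1],[0,0,1,-1],[0,0,0,-1]]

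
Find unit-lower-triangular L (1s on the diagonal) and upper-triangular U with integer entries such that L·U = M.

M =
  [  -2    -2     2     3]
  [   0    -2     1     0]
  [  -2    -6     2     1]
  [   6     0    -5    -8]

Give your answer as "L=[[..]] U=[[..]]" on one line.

L=[[1,0,0,0],[0,1,0,0],[1,2,1,0],[-3,3,1,1]] U=[[-2,-2,2,3],[0,-2,1,0],[0,0,-2,-2],[0,0,0,3]]

  R1 -= 0·R0 → [0,-2,1,0]
  R2 -= 1·R0 → [0,-4,0,-2]
  R3 -= -3·R0 → [0,-6,1,1]
  R2 -= 2·R1 → [0,0,-2,-2]
  R3 -= 3·R1 → [0,0,-2,1]
  R3 -= 1·R2 → [0,0,0,3]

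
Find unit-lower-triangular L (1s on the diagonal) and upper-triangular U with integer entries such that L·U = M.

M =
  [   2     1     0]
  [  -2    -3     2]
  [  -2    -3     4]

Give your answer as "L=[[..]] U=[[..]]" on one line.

  R1 -= -1·R0 → [0,-2,2]
  R2 -= -1·R0 → [0,-2,4]
  R2 -= 1·R1 → [0,0,2]

L=[[1,0,0],[-1,1,0],[-1,1,1]] U=[[2,1,0],[0,-2,2],[0,0,2]]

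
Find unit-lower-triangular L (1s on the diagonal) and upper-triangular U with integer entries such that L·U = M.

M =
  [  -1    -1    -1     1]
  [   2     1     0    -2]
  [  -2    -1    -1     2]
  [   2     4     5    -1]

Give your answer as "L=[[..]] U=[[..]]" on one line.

L=[[1,0,0,0],[-2,1,0,0],[2,-1,1,0],[-2,-2,1,1]] U=[[-1,-1,-1,1],[0,-1,-2,0],[0,0,-1,0],[0,0,0,1]]

  r1 -= -2·r0 → [0,-1,-2,0]
  r2 -= 2·r0 → [0,1,1,0]
  r3 -= -2·r0 → [0,2,3,1]
  r2 -= -1·r1 → [0,0,-1,0]
  r3 -= -2·r1 → [0,0,-1,1]
  r3 -= 1·r2 → [0,0,0,1]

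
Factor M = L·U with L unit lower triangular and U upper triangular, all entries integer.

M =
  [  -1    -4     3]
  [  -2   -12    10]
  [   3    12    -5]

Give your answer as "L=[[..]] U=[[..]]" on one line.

L=[[1,0,0],[2,1,0],[-3,0,1]] U=[[-1,-4,3],[0,-4,4],[0,0,4]]

  R1 -= 2·R0 → [0,-4,4]
  R2 -= -3·R0 → [0,0,4]
  R2 -= 0·R1 → [0,0,4]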